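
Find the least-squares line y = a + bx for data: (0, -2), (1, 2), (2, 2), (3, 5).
a = -7/5, b = 21/10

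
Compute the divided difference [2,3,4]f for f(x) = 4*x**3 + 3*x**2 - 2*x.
39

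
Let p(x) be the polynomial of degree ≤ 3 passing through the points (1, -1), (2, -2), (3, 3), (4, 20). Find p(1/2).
-1/8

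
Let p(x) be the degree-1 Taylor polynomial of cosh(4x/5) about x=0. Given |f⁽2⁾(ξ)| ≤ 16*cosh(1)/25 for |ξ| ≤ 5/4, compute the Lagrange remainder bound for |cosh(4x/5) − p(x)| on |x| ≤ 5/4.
cosh(1)/2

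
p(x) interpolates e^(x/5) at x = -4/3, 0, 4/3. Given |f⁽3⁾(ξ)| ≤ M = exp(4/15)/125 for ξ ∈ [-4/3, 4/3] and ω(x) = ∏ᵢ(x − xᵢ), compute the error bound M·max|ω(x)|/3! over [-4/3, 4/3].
64*sqrt(3)*exp(4/15)/91125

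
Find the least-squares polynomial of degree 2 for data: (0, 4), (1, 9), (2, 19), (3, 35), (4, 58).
21/5 + (7/5)x + (3)x²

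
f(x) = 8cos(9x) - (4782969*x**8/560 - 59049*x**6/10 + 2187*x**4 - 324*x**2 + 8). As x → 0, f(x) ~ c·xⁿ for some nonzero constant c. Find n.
10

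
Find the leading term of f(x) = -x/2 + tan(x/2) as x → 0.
x**3/24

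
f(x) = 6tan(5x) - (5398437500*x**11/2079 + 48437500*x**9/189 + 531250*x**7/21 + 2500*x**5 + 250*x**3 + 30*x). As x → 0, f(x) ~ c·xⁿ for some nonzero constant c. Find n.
13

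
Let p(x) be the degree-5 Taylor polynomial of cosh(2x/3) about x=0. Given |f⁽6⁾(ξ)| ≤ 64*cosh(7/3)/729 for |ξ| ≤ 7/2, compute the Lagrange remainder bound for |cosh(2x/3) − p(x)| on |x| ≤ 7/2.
117649*cosh(7/3)/524880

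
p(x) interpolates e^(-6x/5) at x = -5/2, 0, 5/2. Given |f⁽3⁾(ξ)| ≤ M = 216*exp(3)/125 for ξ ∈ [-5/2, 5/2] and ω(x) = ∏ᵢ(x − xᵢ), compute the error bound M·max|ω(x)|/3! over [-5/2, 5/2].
sqrt(3)*exp(3)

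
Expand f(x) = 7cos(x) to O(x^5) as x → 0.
7 - 7*x**2/2 + 7*x**4/24 + O(x**5)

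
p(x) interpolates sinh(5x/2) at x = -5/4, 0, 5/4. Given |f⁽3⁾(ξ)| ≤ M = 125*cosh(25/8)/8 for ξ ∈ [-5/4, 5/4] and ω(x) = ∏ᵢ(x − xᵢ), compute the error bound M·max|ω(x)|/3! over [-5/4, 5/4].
15625*sqrt(3)*cosh(25/8)/13824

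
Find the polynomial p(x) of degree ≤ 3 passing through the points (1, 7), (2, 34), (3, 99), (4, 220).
3*x**3 + x**2 + 3*x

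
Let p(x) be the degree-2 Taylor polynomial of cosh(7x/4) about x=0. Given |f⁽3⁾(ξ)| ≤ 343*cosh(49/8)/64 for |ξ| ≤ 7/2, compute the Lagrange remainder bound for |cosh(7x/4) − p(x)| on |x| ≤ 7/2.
117649*cosh(49/8)/3072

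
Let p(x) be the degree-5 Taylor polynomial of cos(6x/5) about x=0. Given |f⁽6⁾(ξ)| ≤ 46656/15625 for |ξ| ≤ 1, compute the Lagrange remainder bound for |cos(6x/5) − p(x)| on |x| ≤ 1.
324/78125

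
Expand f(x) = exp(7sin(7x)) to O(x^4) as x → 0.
1 + 49*x + 2401*x**2/2 + 19208*x**3 + O(x**4)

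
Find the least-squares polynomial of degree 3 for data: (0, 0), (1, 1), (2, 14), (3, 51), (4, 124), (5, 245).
-x + (2)x³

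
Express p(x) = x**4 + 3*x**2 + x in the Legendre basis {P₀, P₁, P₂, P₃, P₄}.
(6/5)P₀ + P₁ + (18/7)P₂ + (8/35)P₄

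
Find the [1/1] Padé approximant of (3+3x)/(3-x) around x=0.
(x + 1)/(1 - x/3)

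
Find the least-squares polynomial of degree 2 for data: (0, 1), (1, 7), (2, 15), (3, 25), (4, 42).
10/7 + (22/7)x + (12/7)x²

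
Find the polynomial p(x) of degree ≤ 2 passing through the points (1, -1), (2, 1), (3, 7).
2*x**2 - 4*x + 1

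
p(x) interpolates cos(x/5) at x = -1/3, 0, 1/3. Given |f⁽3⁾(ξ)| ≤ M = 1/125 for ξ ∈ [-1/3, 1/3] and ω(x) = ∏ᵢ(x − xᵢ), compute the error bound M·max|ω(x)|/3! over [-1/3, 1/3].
sqrt(3)/91125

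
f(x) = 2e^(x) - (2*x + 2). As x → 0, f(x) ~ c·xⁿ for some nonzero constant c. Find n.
2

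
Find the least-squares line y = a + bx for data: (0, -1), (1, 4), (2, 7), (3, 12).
a = -4/5, b = 21/5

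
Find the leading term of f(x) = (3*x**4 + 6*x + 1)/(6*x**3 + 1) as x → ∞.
x/2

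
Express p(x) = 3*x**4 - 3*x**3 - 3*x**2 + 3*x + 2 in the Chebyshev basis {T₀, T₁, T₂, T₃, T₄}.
(13/8)T₀ + (3/4)T₁ + (-3/4)T₃ + (3/8)T₄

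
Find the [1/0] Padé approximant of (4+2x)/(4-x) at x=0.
3*x/4 + 1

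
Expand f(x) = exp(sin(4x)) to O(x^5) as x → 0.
1 + 4*x + 8*x**2 - 32*x**4 + O(x**5)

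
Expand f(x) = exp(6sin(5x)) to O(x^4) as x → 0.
1 + 30*x + 450*x**2 + 4375*x**3 + O(x**4)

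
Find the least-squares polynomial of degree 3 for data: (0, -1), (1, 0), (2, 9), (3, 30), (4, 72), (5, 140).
-15/14 + (5/84)x + (3/14)x² + (13/12)x³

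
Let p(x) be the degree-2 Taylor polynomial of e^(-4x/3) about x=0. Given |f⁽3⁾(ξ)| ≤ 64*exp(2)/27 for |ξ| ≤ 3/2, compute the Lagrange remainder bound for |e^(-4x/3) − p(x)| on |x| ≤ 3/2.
4*exp(2)/3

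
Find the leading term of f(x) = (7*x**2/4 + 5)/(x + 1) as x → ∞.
7*x/4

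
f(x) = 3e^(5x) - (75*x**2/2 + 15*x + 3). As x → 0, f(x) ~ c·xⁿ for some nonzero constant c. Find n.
3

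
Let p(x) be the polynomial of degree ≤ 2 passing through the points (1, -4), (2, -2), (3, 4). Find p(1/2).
-7/2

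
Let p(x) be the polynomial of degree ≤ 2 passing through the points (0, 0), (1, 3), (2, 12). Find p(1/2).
3/4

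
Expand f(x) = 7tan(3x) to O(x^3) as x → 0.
21*x + O(x**3)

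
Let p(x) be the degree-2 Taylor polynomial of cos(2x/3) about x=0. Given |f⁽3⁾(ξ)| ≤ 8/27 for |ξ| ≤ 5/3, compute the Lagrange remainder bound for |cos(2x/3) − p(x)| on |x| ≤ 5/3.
500/2187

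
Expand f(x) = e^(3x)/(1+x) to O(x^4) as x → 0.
1 + 2*x + 5*x**2/2 + 2*x**3 + O(x**4)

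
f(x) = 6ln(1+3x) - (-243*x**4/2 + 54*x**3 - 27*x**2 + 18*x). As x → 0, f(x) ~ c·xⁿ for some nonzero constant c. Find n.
5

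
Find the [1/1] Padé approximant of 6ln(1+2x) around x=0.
12*x/(x + 1)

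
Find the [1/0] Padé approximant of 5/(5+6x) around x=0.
1 - 6*x/5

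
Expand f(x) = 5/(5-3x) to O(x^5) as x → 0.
1 + 3*x/5 + 9*x**2/25 + 27*x**3/125 + 81*x**4/625 + O(x**5)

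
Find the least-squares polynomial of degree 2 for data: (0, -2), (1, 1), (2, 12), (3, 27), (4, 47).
-83/35 + (54/35)x + (19/7)x²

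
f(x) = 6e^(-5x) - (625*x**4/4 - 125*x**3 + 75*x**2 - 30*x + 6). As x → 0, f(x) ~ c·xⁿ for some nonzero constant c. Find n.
5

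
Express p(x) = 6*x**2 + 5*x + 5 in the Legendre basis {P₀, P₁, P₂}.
(7)P₀ + (5)P₁ + (4)P₂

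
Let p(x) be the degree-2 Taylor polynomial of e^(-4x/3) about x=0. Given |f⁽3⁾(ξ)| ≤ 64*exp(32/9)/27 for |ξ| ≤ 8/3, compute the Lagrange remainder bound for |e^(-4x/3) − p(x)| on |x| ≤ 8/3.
16384*exp(32/9)/2187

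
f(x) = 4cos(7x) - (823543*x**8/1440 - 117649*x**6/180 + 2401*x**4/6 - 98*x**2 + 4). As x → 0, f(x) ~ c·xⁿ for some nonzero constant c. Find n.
10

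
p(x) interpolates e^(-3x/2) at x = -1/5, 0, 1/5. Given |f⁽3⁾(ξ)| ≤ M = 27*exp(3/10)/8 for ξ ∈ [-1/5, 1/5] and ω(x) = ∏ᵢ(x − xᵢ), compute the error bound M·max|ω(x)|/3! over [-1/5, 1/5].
sqrt(3)*exp(3/10)/1000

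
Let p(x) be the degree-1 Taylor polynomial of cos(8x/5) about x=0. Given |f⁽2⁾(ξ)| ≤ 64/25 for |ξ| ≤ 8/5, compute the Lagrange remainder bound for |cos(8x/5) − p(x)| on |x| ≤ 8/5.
2048/625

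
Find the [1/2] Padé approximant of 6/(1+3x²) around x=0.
6/(3*x**2 + 1)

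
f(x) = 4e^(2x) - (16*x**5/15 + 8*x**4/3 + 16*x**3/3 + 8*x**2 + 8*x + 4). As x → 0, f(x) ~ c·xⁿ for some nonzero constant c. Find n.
6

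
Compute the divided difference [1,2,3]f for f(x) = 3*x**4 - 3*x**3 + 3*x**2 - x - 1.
60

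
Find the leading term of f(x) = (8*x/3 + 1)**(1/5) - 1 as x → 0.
8*x/15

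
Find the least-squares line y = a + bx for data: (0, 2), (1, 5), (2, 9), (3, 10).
a = 23/10, b = 14/5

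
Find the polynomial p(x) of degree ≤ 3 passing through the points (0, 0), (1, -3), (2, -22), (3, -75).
-3*x**3 + x**2 - x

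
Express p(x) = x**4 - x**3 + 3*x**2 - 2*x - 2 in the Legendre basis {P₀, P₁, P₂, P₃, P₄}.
(-4/5)P₀ + (-13/5)P₁ + (18/7)P₂ + (-2/5)P₃ + (8/35)P₄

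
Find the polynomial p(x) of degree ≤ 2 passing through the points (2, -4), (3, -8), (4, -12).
4 - 4*x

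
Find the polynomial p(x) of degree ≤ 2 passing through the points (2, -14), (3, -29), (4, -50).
-3*x**2 - 2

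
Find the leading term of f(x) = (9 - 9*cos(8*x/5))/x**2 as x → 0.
288/25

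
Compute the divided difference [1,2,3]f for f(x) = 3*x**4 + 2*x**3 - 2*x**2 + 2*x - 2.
85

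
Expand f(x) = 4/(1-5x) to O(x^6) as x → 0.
4 + 20*x + 100*x**2 + 500*x**3 + 2500*x**4 + 12500*x**5 + O(x**6)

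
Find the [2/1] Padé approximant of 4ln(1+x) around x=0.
2*x*(x + 6)/(3*(2*x/3 + 1))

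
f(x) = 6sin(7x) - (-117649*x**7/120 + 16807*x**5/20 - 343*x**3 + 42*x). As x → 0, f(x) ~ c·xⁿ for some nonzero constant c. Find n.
9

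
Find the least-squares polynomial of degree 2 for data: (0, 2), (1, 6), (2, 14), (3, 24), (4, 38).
68/35 + (19/7)x + (11/7)x²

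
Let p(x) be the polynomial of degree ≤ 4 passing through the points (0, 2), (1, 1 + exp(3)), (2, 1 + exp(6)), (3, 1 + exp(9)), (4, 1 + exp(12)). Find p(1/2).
-5*exp(12)/128 - 35*exp(6)/64 + 163/128 + 35*exp(3)/32 + 7*exp(9)/32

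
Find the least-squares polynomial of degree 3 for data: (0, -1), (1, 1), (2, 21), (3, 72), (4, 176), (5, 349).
-7/6 + (211/252)x + (-43/42)x² + (107/36)x³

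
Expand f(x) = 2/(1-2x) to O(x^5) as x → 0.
2 + 4*x + 8*x**2 + 16*x**3 + 32*x**4 + O(x**5)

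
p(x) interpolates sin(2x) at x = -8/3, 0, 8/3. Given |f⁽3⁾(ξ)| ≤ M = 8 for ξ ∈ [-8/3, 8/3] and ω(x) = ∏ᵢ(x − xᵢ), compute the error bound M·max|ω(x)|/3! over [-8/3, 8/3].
4096*sqrt(3)/729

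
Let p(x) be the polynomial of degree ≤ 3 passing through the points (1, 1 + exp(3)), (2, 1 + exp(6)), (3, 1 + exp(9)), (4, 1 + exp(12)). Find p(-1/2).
-35*exp(12)/16 - 189*exp(6)/16 + 1 + 105*exp(3)/16 + 135*exp(9)/16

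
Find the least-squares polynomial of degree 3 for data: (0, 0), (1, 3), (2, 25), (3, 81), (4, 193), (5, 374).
1/126 + (-157/756)x + (95/252)x² + (79/27)x³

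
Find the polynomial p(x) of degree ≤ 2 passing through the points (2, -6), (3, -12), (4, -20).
-x**2 - x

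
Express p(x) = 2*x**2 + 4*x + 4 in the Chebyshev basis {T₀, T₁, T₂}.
(5)T₀ + (4)T₁ + T₂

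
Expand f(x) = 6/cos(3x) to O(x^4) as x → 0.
6 + 27*x**2 + O(x**4)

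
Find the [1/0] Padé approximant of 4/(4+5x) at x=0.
1 - 5*x/4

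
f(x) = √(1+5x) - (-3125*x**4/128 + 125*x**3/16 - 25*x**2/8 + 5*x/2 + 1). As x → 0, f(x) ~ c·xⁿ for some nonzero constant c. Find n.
5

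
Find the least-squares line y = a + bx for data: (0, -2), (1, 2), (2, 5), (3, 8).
a = -17/10, b = 33/10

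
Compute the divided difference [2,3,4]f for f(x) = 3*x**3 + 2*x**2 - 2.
29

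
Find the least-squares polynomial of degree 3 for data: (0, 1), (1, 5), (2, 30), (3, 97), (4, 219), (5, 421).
59/63 + (-155/378)x + (89/63)x² + (167/54)x³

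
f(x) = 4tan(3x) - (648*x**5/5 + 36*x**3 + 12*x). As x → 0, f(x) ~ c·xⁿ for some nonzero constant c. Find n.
7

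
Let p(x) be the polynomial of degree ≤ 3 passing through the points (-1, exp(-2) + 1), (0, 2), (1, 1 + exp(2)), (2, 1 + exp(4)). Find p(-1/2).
(5 + (-5*exp(2) + 31 + exp(4))*exp(2))*exp(-2)/16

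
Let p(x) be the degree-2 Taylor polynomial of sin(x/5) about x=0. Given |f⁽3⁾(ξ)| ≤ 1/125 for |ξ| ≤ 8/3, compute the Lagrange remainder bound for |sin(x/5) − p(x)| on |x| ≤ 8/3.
256/10125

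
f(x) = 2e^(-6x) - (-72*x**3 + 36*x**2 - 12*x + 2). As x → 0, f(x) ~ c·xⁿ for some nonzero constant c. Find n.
4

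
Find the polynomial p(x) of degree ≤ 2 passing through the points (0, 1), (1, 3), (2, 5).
2*x + 1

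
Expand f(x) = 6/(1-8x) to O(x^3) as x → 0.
6 + 48*x + 384*x**2 + O(x**3)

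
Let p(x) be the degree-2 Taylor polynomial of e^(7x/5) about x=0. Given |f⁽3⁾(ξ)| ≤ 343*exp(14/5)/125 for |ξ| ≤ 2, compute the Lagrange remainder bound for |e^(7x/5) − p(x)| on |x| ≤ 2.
1372*exp(14/5)/375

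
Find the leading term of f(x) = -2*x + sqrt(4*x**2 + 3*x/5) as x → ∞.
3/20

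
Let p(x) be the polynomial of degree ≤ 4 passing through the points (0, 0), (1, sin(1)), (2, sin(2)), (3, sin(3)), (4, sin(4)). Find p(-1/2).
-105*sin(1)/32 + 35*sin(4)/128 - 45*sin(3)/32 + 189*sin(2)/64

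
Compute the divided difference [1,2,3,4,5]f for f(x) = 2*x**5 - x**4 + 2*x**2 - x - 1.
29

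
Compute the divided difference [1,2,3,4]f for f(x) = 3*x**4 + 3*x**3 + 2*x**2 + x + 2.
33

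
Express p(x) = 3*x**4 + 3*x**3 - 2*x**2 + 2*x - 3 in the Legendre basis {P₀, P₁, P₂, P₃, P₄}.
(-46/15)P₀ + (19/5)P₁ + (8/21)P₂ + (6/5)P₃ + (24/35)P₄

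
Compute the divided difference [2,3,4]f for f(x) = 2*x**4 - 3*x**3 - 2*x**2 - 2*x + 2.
81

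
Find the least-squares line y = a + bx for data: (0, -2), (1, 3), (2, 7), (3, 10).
a = -3/2, b = 4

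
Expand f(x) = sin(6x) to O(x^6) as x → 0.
6*x - 36*x**3 + 324*x**5/5 + O(x**6)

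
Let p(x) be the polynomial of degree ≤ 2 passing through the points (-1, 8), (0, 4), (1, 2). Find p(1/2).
11/4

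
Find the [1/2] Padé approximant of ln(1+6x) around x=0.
6*x/(-3*x**2 + 3*x + 1)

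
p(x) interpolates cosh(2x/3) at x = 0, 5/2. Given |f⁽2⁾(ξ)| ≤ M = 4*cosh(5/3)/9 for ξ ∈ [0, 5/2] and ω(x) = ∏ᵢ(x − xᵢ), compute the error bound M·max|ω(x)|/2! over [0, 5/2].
25*cosh(5/3)/72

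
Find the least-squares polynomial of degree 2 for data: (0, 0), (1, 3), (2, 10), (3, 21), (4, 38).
6/35 + (9/35)x + (16/7)x²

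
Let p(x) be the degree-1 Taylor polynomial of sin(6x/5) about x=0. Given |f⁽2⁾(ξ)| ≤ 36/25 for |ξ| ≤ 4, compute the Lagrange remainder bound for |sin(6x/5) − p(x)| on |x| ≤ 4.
288/25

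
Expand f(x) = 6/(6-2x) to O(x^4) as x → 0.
1 + x/3 + x**2/9 + x**3/27 + O(x**4)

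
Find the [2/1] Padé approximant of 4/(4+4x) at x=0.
1/(x + 1)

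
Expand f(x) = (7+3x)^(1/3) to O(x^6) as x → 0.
7**(1/3) + 7**(1/3)*x/7 - 7**(1/3)*x**2/49 + 5*7**(1/3)*x**3/1029 - 10*7**(1/3)*x**4/7203 + 22*7**(1/3)*x**5/50421 + O(x**6)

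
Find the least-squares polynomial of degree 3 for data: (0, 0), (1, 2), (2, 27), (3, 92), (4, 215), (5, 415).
-1/14 + (-81/28)x + (61/28)x² + (3)x³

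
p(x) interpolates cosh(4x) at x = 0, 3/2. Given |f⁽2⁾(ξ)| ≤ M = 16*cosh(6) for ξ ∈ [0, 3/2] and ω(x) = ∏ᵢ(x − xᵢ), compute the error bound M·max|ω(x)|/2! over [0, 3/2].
9*cosh(6)/2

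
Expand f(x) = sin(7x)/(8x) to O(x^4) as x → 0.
7/8 - 343*x**2/48 + O(x**4)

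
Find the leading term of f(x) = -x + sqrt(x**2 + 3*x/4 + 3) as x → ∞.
3/8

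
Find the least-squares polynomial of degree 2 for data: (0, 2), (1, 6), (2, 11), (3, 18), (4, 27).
74/35 + (97/35)x + (6/7)x²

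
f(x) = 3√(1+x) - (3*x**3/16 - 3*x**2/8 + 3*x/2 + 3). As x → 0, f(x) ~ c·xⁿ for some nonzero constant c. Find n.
4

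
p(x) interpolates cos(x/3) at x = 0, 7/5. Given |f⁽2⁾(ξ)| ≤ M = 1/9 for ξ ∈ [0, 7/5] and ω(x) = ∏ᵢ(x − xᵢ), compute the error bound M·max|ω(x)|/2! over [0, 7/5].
49/1800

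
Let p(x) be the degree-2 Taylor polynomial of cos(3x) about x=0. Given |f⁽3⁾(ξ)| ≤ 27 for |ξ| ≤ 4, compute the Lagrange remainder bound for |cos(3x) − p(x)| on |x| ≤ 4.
288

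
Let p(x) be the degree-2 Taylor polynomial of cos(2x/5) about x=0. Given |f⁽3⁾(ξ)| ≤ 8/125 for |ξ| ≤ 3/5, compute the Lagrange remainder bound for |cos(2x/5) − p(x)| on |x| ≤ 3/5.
36/15625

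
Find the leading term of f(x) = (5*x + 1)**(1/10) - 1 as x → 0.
x/2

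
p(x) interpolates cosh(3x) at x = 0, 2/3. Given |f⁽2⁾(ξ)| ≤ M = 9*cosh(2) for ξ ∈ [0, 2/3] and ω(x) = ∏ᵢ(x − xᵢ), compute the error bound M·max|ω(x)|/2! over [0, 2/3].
cosh(2)/2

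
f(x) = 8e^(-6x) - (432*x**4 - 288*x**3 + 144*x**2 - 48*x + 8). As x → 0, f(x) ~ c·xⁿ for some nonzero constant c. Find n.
5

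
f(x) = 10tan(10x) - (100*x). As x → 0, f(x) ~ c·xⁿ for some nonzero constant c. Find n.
3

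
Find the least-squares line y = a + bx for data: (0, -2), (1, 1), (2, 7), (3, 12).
a = -27/10, b = 24/5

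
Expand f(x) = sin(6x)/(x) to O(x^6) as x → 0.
6 - 36*x**2 + 324*x**4/5 + O(x**6)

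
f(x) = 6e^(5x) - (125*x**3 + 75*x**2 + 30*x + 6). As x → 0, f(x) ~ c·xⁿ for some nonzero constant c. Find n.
4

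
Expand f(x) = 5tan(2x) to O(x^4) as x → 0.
10*x + 40*x**3/3 + O(x**4)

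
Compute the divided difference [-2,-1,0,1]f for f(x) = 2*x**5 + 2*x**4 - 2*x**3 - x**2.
4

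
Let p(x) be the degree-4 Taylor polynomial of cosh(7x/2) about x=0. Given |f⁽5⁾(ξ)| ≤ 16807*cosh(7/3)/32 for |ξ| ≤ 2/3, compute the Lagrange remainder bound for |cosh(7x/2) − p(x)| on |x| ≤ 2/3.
16807*cosh(7/3)/29160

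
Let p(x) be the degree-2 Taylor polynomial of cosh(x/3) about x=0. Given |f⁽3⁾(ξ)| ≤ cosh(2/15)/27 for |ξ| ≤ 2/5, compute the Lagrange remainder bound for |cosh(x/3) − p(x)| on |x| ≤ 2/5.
4*cosh(2/15)/10125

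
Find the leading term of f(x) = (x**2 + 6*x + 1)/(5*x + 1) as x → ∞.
x/5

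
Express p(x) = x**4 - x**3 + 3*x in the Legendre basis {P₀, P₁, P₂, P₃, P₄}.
(1/5)P₀ + (12/5)P₁ + (4/7)P₂ + (-2/5)P₃ + (8/35)P₄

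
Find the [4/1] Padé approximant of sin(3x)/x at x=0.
81*x**4/40 - 9*x**2/2 + 3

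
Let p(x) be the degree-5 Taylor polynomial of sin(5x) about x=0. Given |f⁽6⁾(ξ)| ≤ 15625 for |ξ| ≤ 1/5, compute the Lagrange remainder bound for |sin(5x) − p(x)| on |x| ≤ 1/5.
1/720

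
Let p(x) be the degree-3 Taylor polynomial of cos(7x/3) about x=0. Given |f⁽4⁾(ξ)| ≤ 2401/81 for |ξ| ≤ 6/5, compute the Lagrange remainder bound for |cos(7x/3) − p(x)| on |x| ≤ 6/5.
4802/1875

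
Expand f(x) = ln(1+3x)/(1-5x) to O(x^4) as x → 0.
3*x + 21*x**2/2 + 123*x**3/2 + O(x**4)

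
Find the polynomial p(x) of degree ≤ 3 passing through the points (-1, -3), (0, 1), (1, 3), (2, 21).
3*x**3 - x**2 + 1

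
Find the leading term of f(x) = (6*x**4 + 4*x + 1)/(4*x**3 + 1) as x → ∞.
3*x/2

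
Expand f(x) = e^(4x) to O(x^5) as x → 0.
1 + 4*x + 8*x**2 + 32*x**3/3 + 32*x**4/3 + O(x**5)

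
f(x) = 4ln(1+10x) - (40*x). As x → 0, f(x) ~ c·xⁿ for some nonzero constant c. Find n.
2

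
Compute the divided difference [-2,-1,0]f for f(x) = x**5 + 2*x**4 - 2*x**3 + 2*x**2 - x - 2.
7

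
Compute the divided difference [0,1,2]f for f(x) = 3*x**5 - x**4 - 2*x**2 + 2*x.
36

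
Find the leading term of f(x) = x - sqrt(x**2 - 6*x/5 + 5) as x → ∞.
3/5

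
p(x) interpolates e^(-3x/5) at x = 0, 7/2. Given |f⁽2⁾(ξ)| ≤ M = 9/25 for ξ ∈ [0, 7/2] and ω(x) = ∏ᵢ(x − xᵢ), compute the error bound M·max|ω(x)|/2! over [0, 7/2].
441/800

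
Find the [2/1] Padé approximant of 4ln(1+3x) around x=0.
6*x*(x + 2)/(2*x + 1)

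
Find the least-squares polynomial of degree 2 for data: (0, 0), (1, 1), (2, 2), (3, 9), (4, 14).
(-2/5)x + x²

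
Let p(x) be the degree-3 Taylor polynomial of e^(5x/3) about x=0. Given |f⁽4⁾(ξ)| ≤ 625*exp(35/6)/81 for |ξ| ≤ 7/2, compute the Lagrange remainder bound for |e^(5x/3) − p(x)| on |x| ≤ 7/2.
1500625*exp(35/6)/31104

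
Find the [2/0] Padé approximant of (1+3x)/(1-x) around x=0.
4*x**2 + 4*x + 1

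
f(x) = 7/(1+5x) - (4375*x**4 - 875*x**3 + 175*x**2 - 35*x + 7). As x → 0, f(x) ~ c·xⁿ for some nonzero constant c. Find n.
5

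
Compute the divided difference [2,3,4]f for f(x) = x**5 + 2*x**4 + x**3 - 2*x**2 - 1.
402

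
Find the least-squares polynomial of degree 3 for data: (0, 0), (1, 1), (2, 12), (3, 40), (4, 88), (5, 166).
-4/63 + (-677/378)x + (491/252)x² + (109/108)x³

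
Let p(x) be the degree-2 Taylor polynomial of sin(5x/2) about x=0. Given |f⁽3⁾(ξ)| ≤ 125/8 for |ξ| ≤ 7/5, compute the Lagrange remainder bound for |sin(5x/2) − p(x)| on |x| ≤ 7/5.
343/48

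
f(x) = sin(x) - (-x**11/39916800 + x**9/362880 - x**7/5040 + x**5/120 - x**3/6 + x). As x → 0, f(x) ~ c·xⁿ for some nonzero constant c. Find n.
13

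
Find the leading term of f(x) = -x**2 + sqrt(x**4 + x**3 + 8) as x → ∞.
x/2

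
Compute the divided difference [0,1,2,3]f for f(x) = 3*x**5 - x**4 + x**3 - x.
70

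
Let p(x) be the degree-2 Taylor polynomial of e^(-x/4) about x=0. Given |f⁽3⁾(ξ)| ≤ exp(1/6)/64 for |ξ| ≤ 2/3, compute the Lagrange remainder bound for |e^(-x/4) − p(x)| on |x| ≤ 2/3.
exp(1/6)/1296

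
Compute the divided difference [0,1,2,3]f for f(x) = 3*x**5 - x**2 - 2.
75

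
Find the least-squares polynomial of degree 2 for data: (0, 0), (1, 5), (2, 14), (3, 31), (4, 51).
1/35 + (68/35)x + (19/7)x²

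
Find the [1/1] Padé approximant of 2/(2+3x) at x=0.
1/(3*x/2 + 1)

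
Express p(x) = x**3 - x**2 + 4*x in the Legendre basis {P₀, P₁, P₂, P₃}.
(-1/3)P₀ + (23/5)P₁ + (-2/3)P₂ + (2/5)P₃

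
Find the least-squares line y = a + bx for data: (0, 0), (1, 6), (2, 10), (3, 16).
a = 1/5, b = 26/5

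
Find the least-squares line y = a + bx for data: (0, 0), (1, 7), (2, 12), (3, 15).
a = 1, b = 5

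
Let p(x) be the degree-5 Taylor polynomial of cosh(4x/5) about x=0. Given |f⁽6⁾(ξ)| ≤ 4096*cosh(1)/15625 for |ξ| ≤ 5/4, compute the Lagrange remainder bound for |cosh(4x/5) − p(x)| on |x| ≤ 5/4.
cosh(1)/720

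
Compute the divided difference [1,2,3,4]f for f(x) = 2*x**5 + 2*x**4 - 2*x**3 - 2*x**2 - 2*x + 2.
148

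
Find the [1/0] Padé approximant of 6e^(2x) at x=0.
12*x + 6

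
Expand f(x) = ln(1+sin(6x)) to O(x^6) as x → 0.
6*x - 18*x**2 + 36*x**3 - 108*x**4 + 324*x**5 + O(x**6)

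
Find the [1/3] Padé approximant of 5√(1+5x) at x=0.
(175*x/8 + 5)/(125*x**3/64 - 25*x**2/16 + 15*x/8 + 1)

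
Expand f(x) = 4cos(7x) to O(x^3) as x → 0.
4 - 98*x**2 + O(x**3)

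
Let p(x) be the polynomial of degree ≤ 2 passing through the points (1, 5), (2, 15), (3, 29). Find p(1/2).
3/2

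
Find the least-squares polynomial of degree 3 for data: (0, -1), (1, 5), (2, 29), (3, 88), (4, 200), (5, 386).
-143/126 + (461/108)x + (-211/252)x² + (167/54)x³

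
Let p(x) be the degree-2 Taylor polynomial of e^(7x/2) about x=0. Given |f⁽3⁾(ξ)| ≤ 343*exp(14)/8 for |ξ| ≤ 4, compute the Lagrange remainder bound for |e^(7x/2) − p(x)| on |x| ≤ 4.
1372*exp(14)/3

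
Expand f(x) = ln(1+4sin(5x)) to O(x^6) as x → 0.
20*x - 200*x**2 + 7750*x**3/3 - 115000*x**4/3 + 3640625*x**5/6 + O(x**6)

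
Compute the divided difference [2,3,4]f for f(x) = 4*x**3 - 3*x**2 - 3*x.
33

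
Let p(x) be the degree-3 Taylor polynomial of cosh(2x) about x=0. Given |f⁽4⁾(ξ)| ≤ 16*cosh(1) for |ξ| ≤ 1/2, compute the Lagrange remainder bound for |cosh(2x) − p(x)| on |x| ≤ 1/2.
cosh(1)/24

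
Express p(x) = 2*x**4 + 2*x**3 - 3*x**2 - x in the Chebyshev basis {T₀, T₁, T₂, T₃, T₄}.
(-3/4)T₀ + (1/2)T₁ + (-1/2)T₂ + (1/2)T₃ + (1/4)T₄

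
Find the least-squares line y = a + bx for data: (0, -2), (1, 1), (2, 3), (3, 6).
a = -19/10, b = 13/5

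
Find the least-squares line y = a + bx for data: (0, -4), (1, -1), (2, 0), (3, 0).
a = -16/5, b = 13/10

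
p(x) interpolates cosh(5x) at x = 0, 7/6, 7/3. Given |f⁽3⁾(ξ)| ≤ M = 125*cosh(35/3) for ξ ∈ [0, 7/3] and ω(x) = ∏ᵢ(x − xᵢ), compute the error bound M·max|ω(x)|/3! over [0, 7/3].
42875*sqrt(3)*cosh(35/3)/5832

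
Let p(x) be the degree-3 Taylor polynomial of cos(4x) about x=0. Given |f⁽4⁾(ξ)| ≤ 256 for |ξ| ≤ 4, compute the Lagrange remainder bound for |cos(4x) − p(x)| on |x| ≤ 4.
8192/3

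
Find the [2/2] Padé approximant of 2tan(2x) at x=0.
4*x/(1 - 4*x**2/3)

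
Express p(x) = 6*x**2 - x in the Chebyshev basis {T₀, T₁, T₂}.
(3)T₀ - T₁ + (3)T₂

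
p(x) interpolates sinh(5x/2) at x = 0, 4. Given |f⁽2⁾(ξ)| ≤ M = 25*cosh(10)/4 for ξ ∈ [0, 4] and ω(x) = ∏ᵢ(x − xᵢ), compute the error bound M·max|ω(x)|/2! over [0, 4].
25*cosh(10)/2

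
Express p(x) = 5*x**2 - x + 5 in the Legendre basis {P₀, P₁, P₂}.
(20/3)P₀ - P₁ + (10/3)P₂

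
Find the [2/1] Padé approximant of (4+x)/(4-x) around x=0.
(x/4 + 1)/(1 - x/4)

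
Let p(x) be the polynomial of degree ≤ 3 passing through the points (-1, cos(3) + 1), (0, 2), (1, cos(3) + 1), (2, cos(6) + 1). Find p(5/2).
35*cos(6)/16 + 37/16 - 5*cos(3)/2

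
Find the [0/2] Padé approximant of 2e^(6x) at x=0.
2/(18*x**2 - 6*x + 1)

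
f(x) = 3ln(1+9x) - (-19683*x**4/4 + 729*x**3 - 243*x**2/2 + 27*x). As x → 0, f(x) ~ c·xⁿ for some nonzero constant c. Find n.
5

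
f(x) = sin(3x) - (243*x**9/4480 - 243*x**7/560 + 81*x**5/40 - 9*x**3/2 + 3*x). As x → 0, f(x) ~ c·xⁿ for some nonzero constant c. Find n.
11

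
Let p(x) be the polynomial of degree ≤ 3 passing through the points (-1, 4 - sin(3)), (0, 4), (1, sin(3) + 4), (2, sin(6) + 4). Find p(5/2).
35*sin(6)/16 - 15*sin(3)/8 + 4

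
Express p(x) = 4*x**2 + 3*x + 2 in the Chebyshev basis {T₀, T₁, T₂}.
(4)T₀ + (3)T₁ + (2)T₂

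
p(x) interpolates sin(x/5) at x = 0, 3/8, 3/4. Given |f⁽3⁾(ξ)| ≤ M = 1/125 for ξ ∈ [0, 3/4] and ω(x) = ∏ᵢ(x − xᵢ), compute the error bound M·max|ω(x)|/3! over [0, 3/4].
sqrt(3)/64000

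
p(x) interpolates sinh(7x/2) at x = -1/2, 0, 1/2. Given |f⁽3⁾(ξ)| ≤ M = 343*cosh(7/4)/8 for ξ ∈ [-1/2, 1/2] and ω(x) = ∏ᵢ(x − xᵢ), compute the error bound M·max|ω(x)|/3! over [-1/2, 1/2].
343*sqrt(3)*cosh(7/4)/1728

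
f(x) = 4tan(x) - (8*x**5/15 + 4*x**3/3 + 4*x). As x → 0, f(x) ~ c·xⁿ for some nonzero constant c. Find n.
7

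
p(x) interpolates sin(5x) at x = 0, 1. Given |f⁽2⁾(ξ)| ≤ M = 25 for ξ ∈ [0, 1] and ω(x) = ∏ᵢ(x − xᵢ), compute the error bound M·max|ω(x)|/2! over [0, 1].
25/8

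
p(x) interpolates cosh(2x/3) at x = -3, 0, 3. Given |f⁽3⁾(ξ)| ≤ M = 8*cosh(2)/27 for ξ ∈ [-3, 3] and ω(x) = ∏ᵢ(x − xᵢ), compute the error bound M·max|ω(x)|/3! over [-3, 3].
8*sqrt(3)*cosh(2)/27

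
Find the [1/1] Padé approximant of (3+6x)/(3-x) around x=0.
(2*x + 1)/(1 - x/3)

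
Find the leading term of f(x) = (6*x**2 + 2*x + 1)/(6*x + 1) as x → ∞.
x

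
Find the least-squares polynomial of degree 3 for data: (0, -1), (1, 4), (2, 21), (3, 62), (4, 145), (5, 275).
-52/63 + (446/189)x + (-1/36)x² + (229/108)x³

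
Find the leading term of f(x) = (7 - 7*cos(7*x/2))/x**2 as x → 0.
343/8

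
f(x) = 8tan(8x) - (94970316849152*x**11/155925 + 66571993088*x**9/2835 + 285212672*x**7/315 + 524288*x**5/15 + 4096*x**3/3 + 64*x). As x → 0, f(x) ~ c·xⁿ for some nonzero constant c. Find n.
13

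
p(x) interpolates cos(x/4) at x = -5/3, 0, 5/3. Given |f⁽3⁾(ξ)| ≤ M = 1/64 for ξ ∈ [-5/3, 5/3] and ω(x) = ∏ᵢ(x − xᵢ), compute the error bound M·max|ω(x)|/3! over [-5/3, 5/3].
125*sqrt(3)/46656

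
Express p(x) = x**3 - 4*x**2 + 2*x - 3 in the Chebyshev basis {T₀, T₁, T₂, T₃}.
(-5)T₀ + (11/4)T₁ + (-2)T₂ + (1/4)T₃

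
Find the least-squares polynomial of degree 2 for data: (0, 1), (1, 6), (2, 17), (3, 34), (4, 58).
38/35 + (57/35)x + (22/7)x²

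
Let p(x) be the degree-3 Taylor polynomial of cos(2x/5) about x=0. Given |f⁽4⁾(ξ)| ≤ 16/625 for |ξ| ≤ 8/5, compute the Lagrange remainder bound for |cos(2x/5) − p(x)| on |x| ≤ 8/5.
8192/1171875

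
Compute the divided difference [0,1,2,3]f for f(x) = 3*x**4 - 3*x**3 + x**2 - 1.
15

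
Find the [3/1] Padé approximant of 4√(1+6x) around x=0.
(-27*x**3/2 + 27*x**2 + 27*x + 4)/(15*x/4 + 1)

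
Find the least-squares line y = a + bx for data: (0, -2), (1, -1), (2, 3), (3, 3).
a = -21/10, b = 19/10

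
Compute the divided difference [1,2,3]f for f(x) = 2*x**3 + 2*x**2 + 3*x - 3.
14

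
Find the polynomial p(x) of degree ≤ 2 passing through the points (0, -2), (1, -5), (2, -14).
-3*x**2 - 2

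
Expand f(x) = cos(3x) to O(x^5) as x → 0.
1 - 9*x**2/2 + 27*x**4/8 + O(x**5)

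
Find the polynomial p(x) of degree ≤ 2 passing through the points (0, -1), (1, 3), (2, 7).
4*x - 1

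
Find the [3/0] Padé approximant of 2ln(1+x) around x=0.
x*(2*x**2 - 3*x + 6)/3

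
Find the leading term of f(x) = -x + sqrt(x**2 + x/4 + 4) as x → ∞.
1/8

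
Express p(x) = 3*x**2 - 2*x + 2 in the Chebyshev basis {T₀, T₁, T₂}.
(7/2)T₀ + (-2)T₁ + (3/2)T₂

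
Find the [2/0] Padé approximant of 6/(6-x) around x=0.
x**2/36 + x/6 + 1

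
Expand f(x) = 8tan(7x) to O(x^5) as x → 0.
56*x + 2744*x**3/3 + O(x**5)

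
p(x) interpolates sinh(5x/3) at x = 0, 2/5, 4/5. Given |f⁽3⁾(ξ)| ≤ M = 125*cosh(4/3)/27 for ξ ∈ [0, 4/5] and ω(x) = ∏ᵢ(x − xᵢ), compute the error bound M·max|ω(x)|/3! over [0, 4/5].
8*sqrt(3)*cosh(4/3)/729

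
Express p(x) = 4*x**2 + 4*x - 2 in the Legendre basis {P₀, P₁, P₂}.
(-2/3)P₀ + (4)P₁ + (8/3)P₂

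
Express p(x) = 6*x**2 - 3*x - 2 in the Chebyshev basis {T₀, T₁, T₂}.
T₀ + (-3)T₁ + (3)T₂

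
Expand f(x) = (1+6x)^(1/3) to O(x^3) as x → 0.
1 + 2*x - 4*x**2 + O(x**3)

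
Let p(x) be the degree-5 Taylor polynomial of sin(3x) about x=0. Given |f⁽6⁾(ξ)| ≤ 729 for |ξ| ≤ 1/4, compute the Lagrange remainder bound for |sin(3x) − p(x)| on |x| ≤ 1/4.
81/327680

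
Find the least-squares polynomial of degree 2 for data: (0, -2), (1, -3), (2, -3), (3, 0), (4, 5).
-13/7 + (-181/70)x + (15/14)x²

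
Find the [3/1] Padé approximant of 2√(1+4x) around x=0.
(-2*x**3 + 6*x**2 + 9*x + 2)/(5*x/2 + 1)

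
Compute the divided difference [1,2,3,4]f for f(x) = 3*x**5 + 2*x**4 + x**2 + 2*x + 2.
215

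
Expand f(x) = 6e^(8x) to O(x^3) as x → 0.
6 + 48*x + 192*x**2 + O(x**3)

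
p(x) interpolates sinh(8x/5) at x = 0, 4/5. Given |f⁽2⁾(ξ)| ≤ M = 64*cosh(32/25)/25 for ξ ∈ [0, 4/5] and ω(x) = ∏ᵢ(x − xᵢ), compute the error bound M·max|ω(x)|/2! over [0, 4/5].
128*cosh(32/25)/625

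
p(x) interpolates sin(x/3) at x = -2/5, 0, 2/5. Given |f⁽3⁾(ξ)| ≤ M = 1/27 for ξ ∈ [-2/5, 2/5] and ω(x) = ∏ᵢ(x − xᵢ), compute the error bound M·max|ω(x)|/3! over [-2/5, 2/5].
8*sqrt(3)/91125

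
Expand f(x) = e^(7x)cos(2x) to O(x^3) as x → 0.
1 + 7*x + 45*x**2/2 + O(x**3)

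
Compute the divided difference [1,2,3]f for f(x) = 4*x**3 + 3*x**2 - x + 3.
27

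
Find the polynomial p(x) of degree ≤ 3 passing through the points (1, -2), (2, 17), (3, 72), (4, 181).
3*x**3 - 2*x - 3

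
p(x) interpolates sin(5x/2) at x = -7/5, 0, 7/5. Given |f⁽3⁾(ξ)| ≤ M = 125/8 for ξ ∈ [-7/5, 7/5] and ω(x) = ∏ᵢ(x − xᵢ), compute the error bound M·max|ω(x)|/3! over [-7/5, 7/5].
343*sqrt(3)/216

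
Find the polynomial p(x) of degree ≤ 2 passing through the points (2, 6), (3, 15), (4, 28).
2*x**2 - x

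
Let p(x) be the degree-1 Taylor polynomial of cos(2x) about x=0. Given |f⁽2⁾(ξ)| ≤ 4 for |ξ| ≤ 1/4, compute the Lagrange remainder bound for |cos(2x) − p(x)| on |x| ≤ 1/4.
1/8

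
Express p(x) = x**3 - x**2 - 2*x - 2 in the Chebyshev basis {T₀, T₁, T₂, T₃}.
(-5/2)T₀ + (-5/4)T₁ + (-1/2)T₂ + (1/4)T₃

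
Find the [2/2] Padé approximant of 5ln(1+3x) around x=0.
15*x*(3*x + 2)/(2*(3*x**2/2 + 3*x + 1))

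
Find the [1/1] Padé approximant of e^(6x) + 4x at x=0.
(41*x/5 + 1)/(1 - 9*x/5)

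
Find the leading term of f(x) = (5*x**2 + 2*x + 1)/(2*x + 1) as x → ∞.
5*x/2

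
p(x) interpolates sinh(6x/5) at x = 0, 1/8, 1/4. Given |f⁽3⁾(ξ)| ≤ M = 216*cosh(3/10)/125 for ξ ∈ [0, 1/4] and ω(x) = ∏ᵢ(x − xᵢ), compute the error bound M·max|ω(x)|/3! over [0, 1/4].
sqrt(3)*cosh(3/10)/8000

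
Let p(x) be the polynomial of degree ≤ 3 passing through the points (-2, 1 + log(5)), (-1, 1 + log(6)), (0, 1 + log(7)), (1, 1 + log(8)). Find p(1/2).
1 + log(2**(5/8)*3**(11/16)*5**(1/16)*7**(15/16)/3)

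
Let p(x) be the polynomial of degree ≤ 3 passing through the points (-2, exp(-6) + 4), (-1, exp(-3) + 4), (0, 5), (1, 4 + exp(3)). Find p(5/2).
5*(-25*exp(6) - 7 + 27*exp(3) + 21*exp(9))*exp(-6)/16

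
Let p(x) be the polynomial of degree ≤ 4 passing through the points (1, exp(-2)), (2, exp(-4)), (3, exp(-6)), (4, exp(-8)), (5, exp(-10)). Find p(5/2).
(-5*exp(8) - 20*exp(2) + 3 + 90*exp(4) + 60*exp(6))*exp(-10)/128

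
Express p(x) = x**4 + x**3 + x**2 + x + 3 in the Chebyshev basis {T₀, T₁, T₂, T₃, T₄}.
(31/8)T₀ + (7/4)T₁ + T₂ + (1/4)T₃ + (1/8)T₄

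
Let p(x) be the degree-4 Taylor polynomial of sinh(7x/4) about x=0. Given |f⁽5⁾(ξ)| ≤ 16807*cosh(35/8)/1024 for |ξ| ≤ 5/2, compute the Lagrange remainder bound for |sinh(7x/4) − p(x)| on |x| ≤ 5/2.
10504375*cosh(35/8)/786432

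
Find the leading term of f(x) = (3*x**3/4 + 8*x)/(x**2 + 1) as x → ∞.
3*x/4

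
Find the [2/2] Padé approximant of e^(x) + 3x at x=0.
(-19*x**2/60 + 19*x/5 + 1)/(-x**2/60 - x/5 + 1)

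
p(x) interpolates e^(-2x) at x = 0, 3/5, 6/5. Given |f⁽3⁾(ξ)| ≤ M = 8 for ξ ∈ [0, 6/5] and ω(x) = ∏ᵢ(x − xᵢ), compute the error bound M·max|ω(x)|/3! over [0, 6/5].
8*sqrt(3)/125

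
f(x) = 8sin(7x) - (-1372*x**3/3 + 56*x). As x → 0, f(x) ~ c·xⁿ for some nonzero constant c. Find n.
5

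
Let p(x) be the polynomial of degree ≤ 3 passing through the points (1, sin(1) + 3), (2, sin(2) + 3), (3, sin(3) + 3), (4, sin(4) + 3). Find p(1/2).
-35*sin(2)/16 + 21*sin(3)/16 - 5*sin(4)/16 + 35*sin(1)/16 + 3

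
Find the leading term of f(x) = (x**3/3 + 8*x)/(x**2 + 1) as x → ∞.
x/3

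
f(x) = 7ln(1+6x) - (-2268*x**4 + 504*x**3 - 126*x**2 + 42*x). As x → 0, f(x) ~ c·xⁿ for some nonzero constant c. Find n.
5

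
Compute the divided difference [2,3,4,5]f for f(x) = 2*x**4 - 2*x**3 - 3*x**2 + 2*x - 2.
26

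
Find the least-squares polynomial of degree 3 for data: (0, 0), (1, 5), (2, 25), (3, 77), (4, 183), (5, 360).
-5/126 + (3449/756)x + (-91/36)x² + (173/54)x³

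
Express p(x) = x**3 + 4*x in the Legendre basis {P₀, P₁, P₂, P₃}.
(23/5)P₁ + (2/5)P₃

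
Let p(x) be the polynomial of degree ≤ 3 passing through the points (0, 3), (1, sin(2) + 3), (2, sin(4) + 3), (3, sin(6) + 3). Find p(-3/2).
-189*sin(2)/16 + 135*sin(4)/16 - 35*sin(6)/16 + 3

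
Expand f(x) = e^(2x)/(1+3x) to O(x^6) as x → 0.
1 - x + 5*x**2 - 41*x**3/3 + 125*x**4/3 - 1871*x**5/15 + O(x**6)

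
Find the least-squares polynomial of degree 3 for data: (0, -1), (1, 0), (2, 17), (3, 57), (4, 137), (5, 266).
-8/7 + (-17/14)x + (13/14)x² + (2)x³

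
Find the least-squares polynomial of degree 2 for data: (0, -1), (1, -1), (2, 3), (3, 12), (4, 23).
-8/7 + (-113/70)x + (27/14)x²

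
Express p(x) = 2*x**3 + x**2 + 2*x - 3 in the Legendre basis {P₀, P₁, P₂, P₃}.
(-8/3)P₀ + (16/5)P₁ + (2/3)P₂ + (4/5)P₃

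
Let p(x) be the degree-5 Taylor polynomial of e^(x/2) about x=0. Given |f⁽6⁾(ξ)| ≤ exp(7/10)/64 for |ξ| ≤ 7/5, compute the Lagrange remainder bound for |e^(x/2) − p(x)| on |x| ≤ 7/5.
117649*exp(7/10)/720000000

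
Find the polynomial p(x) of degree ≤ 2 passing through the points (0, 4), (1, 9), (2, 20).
3*x**2 + 2*x + 4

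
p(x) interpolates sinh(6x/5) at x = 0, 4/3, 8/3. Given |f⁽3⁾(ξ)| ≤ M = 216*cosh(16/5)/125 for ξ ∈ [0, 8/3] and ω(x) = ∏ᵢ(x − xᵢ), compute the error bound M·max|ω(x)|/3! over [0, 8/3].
512*sqrt(3)*cosh(16/5)/3375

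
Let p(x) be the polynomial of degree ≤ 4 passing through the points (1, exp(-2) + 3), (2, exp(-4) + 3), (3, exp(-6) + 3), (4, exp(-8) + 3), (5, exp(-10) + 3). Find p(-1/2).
(-2772*exp(6) - 1540*exp(2) + 315 + 2970*exp(4) + 1155*exp(8) + 384*exp(10))*exp(-10)/128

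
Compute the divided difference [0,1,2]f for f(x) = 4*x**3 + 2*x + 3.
12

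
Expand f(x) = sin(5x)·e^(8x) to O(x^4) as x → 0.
5*x + 40*x**2 + 835*x**3/6 + O(x**4)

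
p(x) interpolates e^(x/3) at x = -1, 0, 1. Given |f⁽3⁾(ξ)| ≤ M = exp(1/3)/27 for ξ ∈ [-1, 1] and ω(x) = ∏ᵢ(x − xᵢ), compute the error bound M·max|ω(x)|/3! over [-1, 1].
sqrt(3)*exp(1/3)/729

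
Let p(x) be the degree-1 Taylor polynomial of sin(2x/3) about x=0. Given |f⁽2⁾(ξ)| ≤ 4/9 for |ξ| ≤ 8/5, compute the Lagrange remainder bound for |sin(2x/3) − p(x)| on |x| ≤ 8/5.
128/225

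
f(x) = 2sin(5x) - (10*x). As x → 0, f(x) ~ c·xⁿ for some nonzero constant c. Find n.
3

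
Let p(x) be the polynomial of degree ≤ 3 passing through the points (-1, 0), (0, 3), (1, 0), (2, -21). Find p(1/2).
3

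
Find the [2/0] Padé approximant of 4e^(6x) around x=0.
72*x**2 + 24*x + 4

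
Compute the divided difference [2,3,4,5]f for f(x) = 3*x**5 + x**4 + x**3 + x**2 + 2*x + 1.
390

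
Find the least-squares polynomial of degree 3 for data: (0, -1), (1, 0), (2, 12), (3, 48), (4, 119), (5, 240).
-22/21 + (-4/63)x + (-19/21)x² + (19/9)x³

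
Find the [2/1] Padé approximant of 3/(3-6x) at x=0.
1/(1 - 2*x)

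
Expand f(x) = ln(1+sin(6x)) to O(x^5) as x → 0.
6*x - 18*x**2 + 36*x**3 - 108*x**4 + O(x**5)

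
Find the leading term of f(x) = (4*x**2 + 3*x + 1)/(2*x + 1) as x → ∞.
2*x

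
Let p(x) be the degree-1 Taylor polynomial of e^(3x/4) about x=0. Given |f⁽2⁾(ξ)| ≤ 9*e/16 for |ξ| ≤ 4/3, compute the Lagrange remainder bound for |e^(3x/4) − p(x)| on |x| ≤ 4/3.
e/2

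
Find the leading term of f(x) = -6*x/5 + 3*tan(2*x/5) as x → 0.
8*x**3/125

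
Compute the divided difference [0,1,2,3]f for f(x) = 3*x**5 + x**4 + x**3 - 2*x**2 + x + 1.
82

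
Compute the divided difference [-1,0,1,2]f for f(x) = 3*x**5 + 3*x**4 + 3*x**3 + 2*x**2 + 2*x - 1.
24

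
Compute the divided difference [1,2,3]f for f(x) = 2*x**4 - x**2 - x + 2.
49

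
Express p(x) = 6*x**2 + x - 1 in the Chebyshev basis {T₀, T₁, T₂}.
(2)T₀ + T₁ + (3)T₂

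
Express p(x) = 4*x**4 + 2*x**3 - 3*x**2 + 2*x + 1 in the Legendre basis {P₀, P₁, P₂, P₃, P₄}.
(4/5)P₀ + (16/5)P₁ + (2/7)P₂ + (4/5)P₃ + (32/35)P₄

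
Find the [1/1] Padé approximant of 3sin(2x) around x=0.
6*x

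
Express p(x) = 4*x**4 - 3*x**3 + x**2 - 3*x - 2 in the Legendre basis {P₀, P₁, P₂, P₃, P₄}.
(-13/15)P₀ + (-24/5)P₁ + (62/21)P₂ + (-6/5)P₃ + (32/35)P₄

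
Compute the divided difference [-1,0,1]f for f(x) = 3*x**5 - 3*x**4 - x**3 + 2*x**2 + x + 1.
-1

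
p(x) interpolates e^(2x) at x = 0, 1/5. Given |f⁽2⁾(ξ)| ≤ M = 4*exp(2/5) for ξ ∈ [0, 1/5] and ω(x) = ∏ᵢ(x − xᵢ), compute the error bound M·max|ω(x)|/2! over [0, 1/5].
exp(2/5)/50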